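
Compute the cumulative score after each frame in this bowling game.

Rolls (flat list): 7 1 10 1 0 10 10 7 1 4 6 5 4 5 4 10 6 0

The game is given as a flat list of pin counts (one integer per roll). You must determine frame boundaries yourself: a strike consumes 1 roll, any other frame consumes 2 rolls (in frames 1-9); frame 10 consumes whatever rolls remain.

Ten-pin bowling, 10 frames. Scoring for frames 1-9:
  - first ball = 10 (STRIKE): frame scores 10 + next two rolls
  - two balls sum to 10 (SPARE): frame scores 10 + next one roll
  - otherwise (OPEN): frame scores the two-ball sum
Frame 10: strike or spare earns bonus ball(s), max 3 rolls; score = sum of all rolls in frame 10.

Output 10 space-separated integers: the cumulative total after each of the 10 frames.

Answer: 8 19 20 47 65 73 88 97 106 122

Derivation:
Frame 1: OPEN (7+1=8). Cumulative: 8
Frame 2: STRIKE. 10 + next two rolls (1+0) = 11. Cumulative: 19
Frame 3: OPEN (1+0=1). Cumulative: 20
Frame 4: STRIKE. 10 + next two rolls (10+7) = 27. Cumulative: 47
Frame 5: STRIKE. 10 + next two rolls (7+1) = 18. Cumulative: 65
Frame 6: OPEN (7+1=8). Cumulative: 73
Frame 7: SPARE (4+6=10). 10 + next roll (5) = 15. Cumulative: 88
Frame 8: OPEN (5+4=9). Cumulative: 97
Frame 9: OPEN (5+4=9). Cumulative: 106
Frame 10: STRIKE. Sum of all frame-10 rolls (10+6+0) = 16. Cumulative: 122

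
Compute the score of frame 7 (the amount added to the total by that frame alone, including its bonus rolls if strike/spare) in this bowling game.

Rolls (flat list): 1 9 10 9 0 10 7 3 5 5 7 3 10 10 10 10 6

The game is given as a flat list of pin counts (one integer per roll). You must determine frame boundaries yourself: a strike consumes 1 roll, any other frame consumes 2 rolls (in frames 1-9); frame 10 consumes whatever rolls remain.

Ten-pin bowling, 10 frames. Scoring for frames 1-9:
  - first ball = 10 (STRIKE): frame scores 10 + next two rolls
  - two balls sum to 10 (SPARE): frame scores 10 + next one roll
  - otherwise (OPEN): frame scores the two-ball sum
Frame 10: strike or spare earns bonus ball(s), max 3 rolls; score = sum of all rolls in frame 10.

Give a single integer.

Answer: 20

Derivation:
Frame 1: SPARE (1+9=10). 10 + next roll (10) = 20. Cumulative: 20
Frame 2: STRIKE. 10 + next two rolls (9+0) = 19. Cumulative: 39
Frame 3: OPEN (9+0=9). Cumulative: 48
Frame 4: STRIKE. 10 + next two rolls (7+3) = 20. Cumulative: 68
Frame 5: SPARE (7+3=10). 10 + next roll (5) = 15. Cumulative: 83
Frame 6: SPARE (5+5=10). 10 + next roll (7) = 17. Cumulative: 100
Frame 7: SPARE (7+3=10). 10 + next roll (10) = 20. Cumulative: 120
Frame 8: STRIKE. 10 + next two rolls (10+10) = 30. Cumulative: 150
Frame 9: STRIKE. 10 + next two rolls (10+10) = 30. Cumulative: 180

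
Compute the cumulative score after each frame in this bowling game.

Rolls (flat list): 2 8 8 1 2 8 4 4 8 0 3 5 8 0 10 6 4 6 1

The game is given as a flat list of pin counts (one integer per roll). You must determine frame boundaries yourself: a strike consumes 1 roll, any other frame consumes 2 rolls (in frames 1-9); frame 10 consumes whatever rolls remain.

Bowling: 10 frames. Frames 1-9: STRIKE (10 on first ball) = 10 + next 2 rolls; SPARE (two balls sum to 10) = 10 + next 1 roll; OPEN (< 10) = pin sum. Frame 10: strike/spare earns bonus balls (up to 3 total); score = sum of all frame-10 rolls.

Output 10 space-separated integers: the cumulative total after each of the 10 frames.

Frame 1: SPARE (2+8=10). 10 + next roll (8) = 18. Cumulative: 18
Frame 2: OPEN (8+1=9). Cumulative: 27
Frame 3: SPARE (2+8=10). 10 + next roll (4) = 14. Cumulative: 41
Frame 4: OPEN (4+4=8). Cumulative: 49
Frame 5: OPEN (8+0=8). Cumulative: 57
Frame 6: OPEN (3+5=8). Cumulative: 65
Frame 7: OPEN (8+0=8). Cumulative: 73
Frame 8: STRIKE. 10 + next two rolls (6+4) = 20. Cumulative: 93
Frame 9: SPARE (6+4=10). 10 + next roll (6) = 16. Cumulative: 109
Frame 10: OPEN. Sum of all frame-10 rolls (6+1) = 7. Cumulative: 116

Answer: 18 27 41 49 57 65 73 93 109 116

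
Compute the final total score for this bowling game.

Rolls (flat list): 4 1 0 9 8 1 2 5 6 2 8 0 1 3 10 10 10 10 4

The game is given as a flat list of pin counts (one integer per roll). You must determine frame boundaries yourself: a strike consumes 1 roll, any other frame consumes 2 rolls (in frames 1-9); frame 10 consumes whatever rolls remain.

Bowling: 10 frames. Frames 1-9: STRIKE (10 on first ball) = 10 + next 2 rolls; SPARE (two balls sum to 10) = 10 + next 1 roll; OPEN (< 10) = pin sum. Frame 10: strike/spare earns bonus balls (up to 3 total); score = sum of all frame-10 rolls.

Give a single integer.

Frame 1: OPEN (4+1=5). Cumulative: 5
Frame 2: OPEN (0+9=9). Cumulative: 14
Frame 3: OPEN (8+1=9). Cumulative: 23
Frame 4: OPEN (2+5=7). Cumulative: 30
Frame 5: OPEN (6+2=8). Cumulative: 38
Frame 6: OPEN (8+0=8). Cumulative: 46
Frame 7: OPEN (1+3=4). Cumulative: 50
Frame 8: STRIKE. 10 + next two rolls (10+10) = 30. Cumulative: 80
Frame 9: STRIKE. 10 + next two rolls (10+10) = 30. Cumulative: 110
Frame 10: STRIKE. Sum of all frame-10 rolls (10+10+4) = 24. Cumulative: 134

Answer: 134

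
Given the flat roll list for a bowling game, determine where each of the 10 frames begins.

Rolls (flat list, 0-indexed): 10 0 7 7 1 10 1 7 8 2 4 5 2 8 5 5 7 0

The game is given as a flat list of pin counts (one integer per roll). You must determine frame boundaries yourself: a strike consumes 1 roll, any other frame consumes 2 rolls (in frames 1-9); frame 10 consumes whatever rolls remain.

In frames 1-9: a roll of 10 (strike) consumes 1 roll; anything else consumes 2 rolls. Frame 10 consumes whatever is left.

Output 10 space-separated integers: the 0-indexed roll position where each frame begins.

Answer: 0 1 3 5 6 8 10 12 14 16

Derivation:
Frame 1 starts at roll index 0: roll=10 (strike), consumes 1 roll
Frame 2 starts at roll index 1: rolls=0,7 (sum=7), consumes 2 rolls
Frame 3 starts at roll index 3: rolls=7,1 (sum=8), consumes 2 rolls
Frame 4 starts at roll index 5: roll=10 (strike), consumes 1 roll
Frame 5 starts at roll index 6: rolls=1,7 (sum=8), consumes 2 rolls
Frame 6 starts at roll index 8: rolls=8,2 (sum=10), consumes 2 rolls
Frame 7 starts at roll index 10: rolls=4,5 (sum=9), consumes 2 rolls
Frame 8 starts at roll index 12: rolls=2,8 (sum=10), consumes 2 rolls
Frame 9 starts at roll index 14: rolls=5,5 (sum=10), consumes 2 rolls
Frame 10 starts at roll index 16: 2 remaining rolls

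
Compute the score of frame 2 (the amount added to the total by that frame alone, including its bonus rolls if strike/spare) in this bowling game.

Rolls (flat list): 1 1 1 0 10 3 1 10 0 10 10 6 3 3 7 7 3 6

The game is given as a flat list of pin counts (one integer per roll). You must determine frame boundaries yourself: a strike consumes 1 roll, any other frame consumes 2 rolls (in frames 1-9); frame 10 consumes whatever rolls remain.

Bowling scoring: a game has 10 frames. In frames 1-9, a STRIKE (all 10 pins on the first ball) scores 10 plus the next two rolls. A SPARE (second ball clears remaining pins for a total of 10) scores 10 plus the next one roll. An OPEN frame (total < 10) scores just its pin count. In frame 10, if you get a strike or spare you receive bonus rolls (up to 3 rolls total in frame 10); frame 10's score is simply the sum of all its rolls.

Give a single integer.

Frame 1: OPEN (1+1=2). Cumulative: 2
Frame 2: OPEN (1+0=1). Cumulative: 3
Frame 3: STRIKE. 10 + next two rolls (3+1) = 14. Cumulative: 17
Frame 4: OPEN (3+1=4). Cumulative: 21

Answer: 1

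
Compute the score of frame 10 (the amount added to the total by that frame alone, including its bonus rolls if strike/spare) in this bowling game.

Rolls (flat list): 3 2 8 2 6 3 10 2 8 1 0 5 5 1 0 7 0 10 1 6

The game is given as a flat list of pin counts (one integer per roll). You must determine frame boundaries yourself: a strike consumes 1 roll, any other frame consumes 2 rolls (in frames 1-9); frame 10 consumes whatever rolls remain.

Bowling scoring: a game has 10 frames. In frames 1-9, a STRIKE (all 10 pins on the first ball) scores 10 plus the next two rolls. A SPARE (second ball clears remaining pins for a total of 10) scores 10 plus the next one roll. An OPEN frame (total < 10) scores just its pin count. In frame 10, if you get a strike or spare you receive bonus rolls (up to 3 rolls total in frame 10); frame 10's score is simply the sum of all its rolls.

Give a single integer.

Answer: 17

Derivation:
Frame 1: OPEN (3+2=5). Cumulative: 5
Frame 2: SPARE (8+2=10). 10 + next roll (6) = 16. Cumulative: 21
Frame 3: OPEN (6+3=9). Cumulative: 30
Frame 4: STRIKE. 10 + next two rolls (2+8) = 20. Cumulative: 50
Frame 5: SPARE (2+8=10). 10 + next roll (1) = 11. Cumulative: 61
Frame 6: OPEN (1+0=1). Cumulative: 62
Frame 7: SPARE (5+5=10). 10 + next roll (1) = 11. Cumulative: 73
Frame 8: OPEN (1+0=1). Cumulative: 74
Frame 9: OPEN (7+0=7). Cumulative: 81
Frame 10: STRIKE. Sum of all frame-10 rolls (10+1+6) = 17. Cumulative: 98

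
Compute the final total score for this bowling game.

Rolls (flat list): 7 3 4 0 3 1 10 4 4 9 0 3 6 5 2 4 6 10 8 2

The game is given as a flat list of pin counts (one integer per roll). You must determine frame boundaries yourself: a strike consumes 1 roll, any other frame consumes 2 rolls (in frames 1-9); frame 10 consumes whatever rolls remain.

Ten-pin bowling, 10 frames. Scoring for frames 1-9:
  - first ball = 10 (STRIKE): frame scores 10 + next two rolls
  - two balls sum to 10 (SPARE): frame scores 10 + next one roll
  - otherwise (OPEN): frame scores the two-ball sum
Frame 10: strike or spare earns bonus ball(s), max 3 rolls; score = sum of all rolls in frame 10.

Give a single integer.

Answer: 113

Derivation:
Frame 1: SPARE (7+3=10). 10 + next roll (4) = 14. Cumulative: 14
Frame 2: OPEN (4+0=4). Cumulative: 18
Frame 3: OPEN (3+1=4). Cumulative: 22
Frame 4: STRIKE. 10 + next two rolls (4+4) = 18. Cumulative: 40
Frame 5: OPEN (4+4=8). Cumulative: 48
Frame 6: OPEN (9+0=9). Cumulative: 57
Frame 7: OPEN (3+6=9). Cumulative: 66
Frame 8: OPEN (5+2=7). Cumulative: 73
Frame 9: SPARE (4+6=10). 10 + next roll (10) = 20. Cumulative: 93
Frame 10: STRIKE. Sum of all frame-10 rolls (10+8+2) = 20. Cumulative: 113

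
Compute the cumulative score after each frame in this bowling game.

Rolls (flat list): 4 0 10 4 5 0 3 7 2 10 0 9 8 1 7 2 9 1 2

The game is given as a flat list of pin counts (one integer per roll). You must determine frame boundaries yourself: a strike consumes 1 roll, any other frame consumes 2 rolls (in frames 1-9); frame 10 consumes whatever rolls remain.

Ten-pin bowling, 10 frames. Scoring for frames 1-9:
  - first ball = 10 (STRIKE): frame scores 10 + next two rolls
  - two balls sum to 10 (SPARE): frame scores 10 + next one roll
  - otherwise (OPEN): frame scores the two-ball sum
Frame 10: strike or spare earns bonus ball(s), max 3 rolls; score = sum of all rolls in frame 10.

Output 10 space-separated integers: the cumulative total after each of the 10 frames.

Frame 1: OPEN (4+0=4). Cumulative: 4
Frame 2: STRIKE. 10 + next two rolls (4+5) = 19. Cumulative: 23
Frame 3: OPEN (4+5=9). Cumulative: 32
Frame 4: OPEN (0+3=3). Cumulative: 35
Frame 5: OPEN (7+2=9). Cumulative: 44
Frame 6: STRIKE. 10 + next two rolls (0+9) = 19. Cumulative: 63
Frame 7: OPEN (0+9=9). Cumulative: 72
Frame 8: OPEN (8+1=9). Cumulative: 81
Frame 9: OPEN (7+2=9). Cumulative: 90
Frame 10: SPARE. Sum of all frame-10 rolls (9+1+2) = 12. Cumulative: 102

Answer: 4 23 32 35 44 63 72 81 90 102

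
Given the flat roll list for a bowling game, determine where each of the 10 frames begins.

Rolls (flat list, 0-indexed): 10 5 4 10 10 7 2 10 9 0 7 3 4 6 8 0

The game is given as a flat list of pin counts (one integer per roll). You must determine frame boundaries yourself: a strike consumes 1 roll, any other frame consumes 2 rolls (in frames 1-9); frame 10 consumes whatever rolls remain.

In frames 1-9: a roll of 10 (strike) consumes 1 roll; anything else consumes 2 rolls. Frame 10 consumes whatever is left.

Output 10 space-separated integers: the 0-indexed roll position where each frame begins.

Answer: 0 1 3 4 5 7 8 10 12 14

Derivation:
Frame 1 starts at roll index 0: roll=10 (strike), consumes 1 roll
Frame 2 starts at roll index 1: rolls=5,4 (sum=9), consumes 2 rolls
Frame 3 starts at roll index 3: roll=10 (strike), consumes 1 roll
Frame 4 starts at roll index 4: roll=10 (strike), consumes 1 roll
Frame 5 starts at roll index 5: rolls=7,2 (sum=9), consumes 2 rolls
Frame 6 starts at roll index 7: roll=10 (strike), consumes 1 roll
Frame 7 starts at roll index 8: rolls=9,0 (sum=9), consumes 2 rolls
Frame 8 starts at roll index 10: rolls=7,3 (sum=10), consumes 2 rolls
Frame 9 starts at roll index 12: rolls=4,6 (sum=10), consumes 2 rolls
Frame 10 starts at roll index 14: 2 remaining rolls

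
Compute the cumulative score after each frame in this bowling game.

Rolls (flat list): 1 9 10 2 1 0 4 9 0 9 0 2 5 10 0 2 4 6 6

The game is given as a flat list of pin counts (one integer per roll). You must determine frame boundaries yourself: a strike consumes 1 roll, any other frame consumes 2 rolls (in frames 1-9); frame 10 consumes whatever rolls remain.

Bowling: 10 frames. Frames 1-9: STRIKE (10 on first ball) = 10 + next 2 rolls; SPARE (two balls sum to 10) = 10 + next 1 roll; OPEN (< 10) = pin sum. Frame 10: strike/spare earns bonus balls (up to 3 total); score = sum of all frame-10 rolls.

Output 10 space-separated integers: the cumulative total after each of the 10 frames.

Answer: 20 33 36 40 49 58 65 77 79 95

Derivation:
Frame 1: SPARE (1+9=10). 10 + next roll (10) = 20. Cumulative: 20
Frame 2: STRIKE. 10 + next two rolls (2+1) = 13. Cumulative: 33
Frame 3: OPEN (2+1=3). Cumulative: 36
Frame 4: OPEN (0+4=4). Cumulative: 40
Frame 5: OPEN (9+0=9). Cumulative: 49
Frame 6: OPEN (9+0=9). Cumulative: 58
Frame 7: OPEN (2+5=7). Cumulative: 65
Frame 8: STRIKE. 10 + next two rolls (0+2) = 12. Cumulative: 77
Frame 9: OPEN (0+2=2). Cumulative: 79
Frame 10: SPARE. Sum of all frame-10 rolls (4+6+6) = 16. Cumulative: 95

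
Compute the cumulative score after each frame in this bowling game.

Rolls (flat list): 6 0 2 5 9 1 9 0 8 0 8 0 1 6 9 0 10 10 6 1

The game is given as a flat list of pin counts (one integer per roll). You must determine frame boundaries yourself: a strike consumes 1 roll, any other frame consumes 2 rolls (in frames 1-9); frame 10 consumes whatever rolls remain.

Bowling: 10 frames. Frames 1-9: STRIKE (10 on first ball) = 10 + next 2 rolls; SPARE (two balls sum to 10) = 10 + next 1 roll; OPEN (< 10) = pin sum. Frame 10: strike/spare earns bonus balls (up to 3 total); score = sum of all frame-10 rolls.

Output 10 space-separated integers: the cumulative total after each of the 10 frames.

Answer: 6 13 32 41 49 57 64 73 99 116

Derivation:
Frame 1: OPEN (6+0=6). Cumulative: 6
Frame 2: OPEN (2+5=7). Cumulative: 13
Frame 3: SPARE (9+1=10). 10 + next roll (9) = 19. Cumulative: 32
Frame 4: OPEN (9+0=9). Cumulative: 41
Frame 5: OPEN (8+0=8). Cumulative: 49
Frame 6: OPEN (8+0=8). Cumulative: 57
Frame 7: OPEN (1+6=7). Cumulative: 64
Frame 8: OPEN (9+0=9). Cumulative: 73
Frame 9: STRIKE. 10 + next two rolls (10+6) = 26. Cumulative: 99
Frame 10: STRIKE. Sum of all frame-10 rolls (10+6+1) = 17. Cumulative: 116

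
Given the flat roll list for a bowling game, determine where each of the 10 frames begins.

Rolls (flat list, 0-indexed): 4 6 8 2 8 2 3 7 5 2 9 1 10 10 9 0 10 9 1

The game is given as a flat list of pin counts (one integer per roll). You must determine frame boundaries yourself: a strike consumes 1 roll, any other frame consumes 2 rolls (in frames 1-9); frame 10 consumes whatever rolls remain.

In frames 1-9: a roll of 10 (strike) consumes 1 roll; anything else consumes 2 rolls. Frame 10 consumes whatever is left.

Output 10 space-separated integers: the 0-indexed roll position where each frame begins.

Answer: 0 2 4 6 8 10 12 13 14 16

Derivation:
Frame 1 starts at roll index 0: rolls=4,6 (sum=10), consumes 2 rolls
Frame 2 starts at roll index 2: rolls=8,2 (sum=10), consumes 2 rolls
Frame 3 starts at roll index 4: rolls=8,2 (sum=10), consumes 2 rolls
Frame 4 starts at roll index 6: rolls=3,7 (sum=10), consumes 2 rolls
Frame 5 starts at roll index 8: rolls=5,2 (sum=7), consumes 2 rolls
Frame 6 starts at roll index 10: rolls=9,1 (sum=10), consumes 2 rolls
Frame 7 starts at roll index 12: roll=10 (strike), consumes 1 roll
Frame 8 starts at roll index 13: roll=10 (strike), consumes 1 roll
Frame 9 starts at roll index 14: rolls=9,0 (sum=9), consumes 2 rolls
Frame 10 starts at roll index 16: 3 remaining rolls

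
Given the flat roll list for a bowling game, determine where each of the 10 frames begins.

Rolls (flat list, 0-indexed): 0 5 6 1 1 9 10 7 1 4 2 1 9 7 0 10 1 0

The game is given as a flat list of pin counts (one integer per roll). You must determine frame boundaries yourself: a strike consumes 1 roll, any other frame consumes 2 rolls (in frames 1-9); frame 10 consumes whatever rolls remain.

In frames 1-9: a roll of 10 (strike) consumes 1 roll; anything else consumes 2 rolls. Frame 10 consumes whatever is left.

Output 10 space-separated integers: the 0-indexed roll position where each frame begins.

Answer: 0 2 4 6 7 9 11 13 15 16

Derivation:
Frame 1 starts at roll index 0: rolls=0,5 (sum=5), consumes 2 rolls
Frame 2 starts at roll index 2: rolls=6,1 (sum=7), consumes 2 rolls
Frame 3 starts at roll index 4: rolls=1,9 (sum=10), consumes 2 rolls
Frame 4 starts at roll index 6: roll=10 (strike), consumes 1 roll
Frame 5 starts at roll index 7: rolls=7,1 (sum=8), consumes 2 rolls
Frame 6 starts at roll index 9: rolls=4,2 (sum=6), consumes 2 rolls
Frame 7 starts at roll index 11: rolls=1,9 (sum=10), consumes 2 rolls
Frame 8 starts at roll index 13: rolls=7,0 (sum=7), consumes 2 rolls
Frame 9 starts at roll index 15: roll=10 (strike), consumes 1 roll
Frame 10 starts at roll index 16: 2 remaining rolls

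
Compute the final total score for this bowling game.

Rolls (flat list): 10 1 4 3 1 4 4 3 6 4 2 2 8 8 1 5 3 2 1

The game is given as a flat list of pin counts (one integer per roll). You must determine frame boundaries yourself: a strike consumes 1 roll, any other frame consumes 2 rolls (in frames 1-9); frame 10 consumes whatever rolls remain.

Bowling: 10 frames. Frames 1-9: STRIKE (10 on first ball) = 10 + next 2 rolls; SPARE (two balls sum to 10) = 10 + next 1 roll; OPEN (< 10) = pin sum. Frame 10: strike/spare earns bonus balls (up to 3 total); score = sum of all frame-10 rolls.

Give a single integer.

Frame 1: STRIKE. 10 + next two rolls (1+4) = 15. Cumulative: 15
Frame 2: OPEN (1+4=5). Cumulative: 20
Frame 3: OPEN (3+1=4). Cumulative: 24
Frame 4: OPEN (4+4=8). Cumulative: 32
Frame 5: OPEN (3+6=9). Cumulative: 41
Frame 6: OPEN (4+2=6). Cumulative: 47
Frame 7: SPARE (2+8=10). 10 + next roll (8) = 18. Cumulative: 65
Frame 8: OPEN (8+1=9). Cumulative: 74
Frame 9: OPEN (5+3=8). Cumulative: 82
Frame 10: OPEN. Sum of all frame-10 rolls (2+1) = 3. Cumulative: 85

Answer: 85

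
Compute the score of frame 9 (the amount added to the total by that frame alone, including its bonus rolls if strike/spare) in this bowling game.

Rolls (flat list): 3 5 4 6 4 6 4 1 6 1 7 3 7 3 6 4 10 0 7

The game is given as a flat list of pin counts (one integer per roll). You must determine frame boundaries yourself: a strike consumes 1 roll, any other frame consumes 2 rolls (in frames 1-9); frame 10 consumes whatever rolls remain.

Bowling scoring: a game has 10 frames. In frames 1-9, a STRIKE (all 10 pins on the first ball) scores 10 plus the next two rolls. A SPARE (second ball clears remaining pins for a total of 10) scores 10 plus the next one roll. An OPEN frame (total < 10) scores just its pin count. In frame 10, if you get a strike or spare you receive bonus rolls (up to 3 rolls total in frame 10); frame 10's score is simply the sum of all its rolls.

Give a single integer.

Frame 1: OPEN (3+5=8). Cumulative: 8
Frame 2: SPARE (4+6=10). 10 + next roll (4) = 14. Cumulative: 22
Frame 3: SPARE (4+6=10). 10 + next roll (4) = 14. Cumulative: 36
Frame 4: OPEN (4+1=5). Cumulative: 41
Frame 5: OPEN (6+1=7). Cumulative: 48
Frame 6: SPARE (7+3=10). 10 + next roll (7) = 17. Cumulative: 65
Frame 7: SPARE (7+3=10). 10 + next roll (6) = 16. Cumulative: 81
Frame 8: SPARE (6+4=10). 10 + next roll (10) = 20. Cumulative: 101
Frame 9: STRIKE. 10 + next two rolls (0+7) = 17. Cumulative: 118
Frame 10: OPEN. Sum of all frame-10 rolls (0+7) = 7. Cumulative: 125

Answer: 17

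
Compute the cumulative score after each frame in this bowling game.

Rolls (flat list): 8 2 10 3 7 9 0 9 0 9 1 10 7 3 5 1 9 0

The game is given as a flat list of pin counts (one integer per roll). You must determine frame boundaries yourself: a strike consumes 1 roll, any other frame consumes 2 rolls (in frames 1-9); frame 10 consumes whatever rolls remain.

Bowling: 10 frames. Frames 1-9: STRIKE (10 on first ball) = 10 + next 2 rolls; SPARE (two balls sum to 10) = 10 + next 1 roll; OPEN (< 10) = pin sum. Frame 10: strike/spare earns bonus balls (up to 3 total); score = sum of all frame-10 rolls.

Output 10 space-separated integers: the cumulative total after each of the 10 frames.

Frame 1: SPARE (8+2=10). 10 + next roll (10) = 20. Cumulative: 20
Frame 2: STRIKE. 10 + next two rolls (3+7) = 20. Cumulative: 40
Frame 3: SPARE (3+7=10). 10 + next roll (9) = 19. Cumulative: 59
Frame 4: OPEN (9+0=9). Cumulative: 68
Frame 5: OPEN (9+0=9). Cumulative: 77
Frame 6: SPARE (9+1=10). 10 + next roll (10) = 20. Cumulative: 97
Frame 7: STRIKE. 10 + next two rolls (7+3) = 20. Cumulative: 117
Frame 8: SPARE (7+3=10). 10 + next roll (5) = 15. Cumulative: 132
Frame 9: OPEN (5+1=6). Cumulative: 138
Frame 10: OPEN. Sum of all frame-10 rolls (9+0) = 9. Cumulative: 147

Answer: 20 40 59 68 77 97 117 132 138 147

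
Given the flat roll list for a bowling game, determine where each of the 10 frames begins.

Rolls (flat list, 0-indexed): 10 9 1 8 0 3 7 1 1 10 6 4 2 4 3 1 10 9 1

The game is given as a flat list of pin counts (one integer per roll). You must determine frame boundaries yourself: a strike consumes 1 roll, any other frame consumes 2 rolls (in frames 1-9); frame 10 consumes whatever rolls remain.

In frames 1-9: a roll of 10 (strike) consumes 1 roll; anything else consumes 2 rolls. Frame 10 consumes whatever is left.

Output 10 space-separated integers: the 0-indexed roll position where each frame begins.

Answer: 0 1 3 5 7 9 10 12 14 16

Derivation:
Frame 1 starts at roll index 0: roll=10 (strike), consumes 1 roll
Frame 2 starts at roll index 1: rolls=9,1 (sum=10), consumes 2 rolls
Frame 3 starts at roll index 3: rolls=8,0 (sum=8), consumes 2 rolls
Frame 4 starts at roll index 5: rolls=3,7 (sum=10), consumes 2 rolls
Frame 5 starts at roll index 7: rolls=1,1 (sum=2), consumes 2 rolls
Frame 6 starts at roll index 9: roll=10 (strike), consumes 1 roll
Frame 7 starts at roll index 10: rolls=6,4 (sum=10), consumes 2 rolls
Frame 8 starts at roll index 12: rolls=2,4 (sum=6), consumes 2 rolls
Frame 9 starts at roll index 14: rolls=3,1 (sum=4), consumes 2 rolls
Frame 10 starts at roll index 16: 3 remaining rolls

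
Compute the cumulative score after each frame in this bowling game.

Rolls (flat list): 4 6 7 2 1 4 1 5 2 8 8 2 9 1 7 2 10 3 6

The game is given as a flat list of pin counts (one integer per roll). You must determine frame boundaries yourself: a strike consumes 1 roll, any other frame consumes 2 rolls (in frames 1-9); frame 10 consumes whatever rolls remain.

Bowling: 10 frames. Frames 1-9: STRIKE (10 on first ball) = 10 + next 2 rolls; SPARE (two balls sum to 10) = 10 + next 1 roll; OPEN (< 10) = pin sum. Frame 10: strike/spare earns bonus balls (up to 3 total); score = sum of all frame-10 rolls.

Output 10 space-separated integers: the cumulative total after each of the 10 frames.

Frame 1: SPARE (4+6=10). 10 + next roll (7) = 17. Cumulative: 17
Frame 2: OPEN (7+2=9). Cumulative: 26
Frame 3: OPEN (1+4=5). Cumulative: 31
Frame 4: OPEN (1+5=6). Cumulative: 37
Frame 5: SPARE (2+8=10). 10 + next roll (8) = 18. Cumulative: 55
Frame 6: SPARE (8+2=10). 10 + next roll (9) = 19. Cumulative: 74
Frame 7: SPARE (9+1=10). 10 + next roll (7) = 17. Cumulative: 91
Frame 8: OPEN (7+2=9). Cumulative: 100
Frame 9: STRIKE. 10 + next two rolls (3+6) = 19. Cumulative: 119
Frame 10: OPEN. Sum of all frame-10 rolls (3+6) = 9. Cumulative: 128

Answer: 17 26 31 37 55 74 91 100 119 128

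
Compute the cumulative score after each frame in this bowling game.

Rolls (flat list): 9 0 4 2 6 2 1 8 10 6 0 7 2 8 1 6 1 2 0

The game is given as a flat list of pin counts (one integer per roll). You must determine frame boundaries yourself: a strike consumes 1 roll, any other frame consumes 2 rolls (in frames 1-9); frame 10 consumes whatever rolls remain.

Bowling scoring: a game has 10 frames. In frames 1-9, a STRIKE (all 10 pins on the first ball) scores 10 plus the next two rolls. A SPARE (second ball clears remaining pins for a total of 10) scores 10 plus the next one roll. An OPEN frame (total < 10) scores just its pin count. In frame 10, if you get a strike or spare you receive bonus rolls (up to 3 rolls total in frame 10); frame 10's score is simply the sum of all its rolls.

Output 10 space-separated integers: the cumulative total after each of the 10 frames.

Answer: 9 15 23 32 48 54 63 72 79 81

Derivation:
Frame 1: OPEN (9+0=9). Cumulative: 9
Frame 2: OPEN (4+2=6). Cumulative: 15
Frame 3: OPEN (6+2=8). Cumulative: 23
Frame 4: OPEN (1+8=9). Cumulative: 32
Frame 5: STRIKE. 10 + next two rolls (6+0) = 16. Cumulative: 48
Frame 6: OPEN (6+0=6). Cumulative: 54
Frame 7: OPEN (7+2=9). Cumulative: 63
Frame 8: OPEN (8+1=9). Cumulative: 72
Frame 9: OPEN (6+1=7). Cumulative: 79
Frame 10: OPEN. Sum of all frame-10 rolls (2+0) = 2. Cumulative: 81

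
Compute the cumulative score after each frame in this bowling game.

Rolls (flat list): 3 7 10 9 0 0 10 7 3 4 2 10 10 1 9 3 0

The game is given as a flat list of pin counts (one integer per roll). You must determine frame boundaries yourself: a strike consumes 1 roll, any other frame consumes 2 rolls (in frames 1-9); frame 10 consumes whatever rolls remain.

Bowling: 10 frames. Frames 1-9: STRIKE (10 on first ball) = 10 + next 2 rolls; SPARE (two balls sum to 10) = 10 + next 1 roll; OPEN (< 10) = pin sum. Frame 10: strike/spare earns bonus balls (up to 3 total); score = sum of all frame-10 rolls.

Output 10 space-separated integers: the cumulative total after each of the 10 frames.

Frame 1: SPARE (3+7=10). 10 + next roll (10) = 20. Cumulative: 20
Frame 2: STRIKE. 10 + next two rolls (9+0) = 19. Cumulative: 39
Frame 3: OPEN (9+0=9). Cumulative: 48
Frame 4: SPARE (0+10=10). 10 + next roll (7) = 17. Cumulative: 65
Frame 5: SPARE (7+3=10). 10 + next roll (4) = 14. Cumulative: 79
Frame 6: OPEN (4+2=6). Cumulative: 85
Frame 7: STRIKE. 10 + next two rolls (10+1) = 21. Cumulative: 106
Frame 8: STRIKE. 10 + next two rolls (1+9) = 20. Cumulative: 126
Frame 9: SPARE (1+9=10). 10 + next roll (3) = 13. Cumulative: 139
Frame 10: OPEN. Sum of all frame-10 rolls (3+0) = 3. Cumulative: 142

Answer: 20 39 48 65 79 85 106 126 139 142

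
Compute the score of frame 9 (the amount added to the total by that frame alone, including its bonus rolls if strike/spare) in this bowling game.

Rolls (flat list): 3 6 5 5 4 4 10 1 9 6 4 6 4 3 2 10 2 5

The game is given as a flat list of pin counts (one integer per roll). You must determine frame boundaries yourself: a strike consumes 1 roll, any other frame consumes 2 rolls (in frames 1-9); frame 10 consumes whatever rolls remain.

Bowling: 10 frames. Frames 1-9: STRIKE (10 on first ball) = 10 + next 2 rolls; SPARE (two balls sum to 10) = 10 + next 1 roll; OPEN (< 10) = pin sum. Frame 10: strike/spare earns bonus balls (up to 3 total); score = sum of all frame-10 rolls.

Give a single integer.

Frame 1: OPEN (3+6=9). Cumulative: 9
Frame 2: SPARE (5+5=10). 10 + next roll (4) = 14. Cumulative: 23
Frame 3: OPEN (4+4=8). Cumulative: 31
Frame 4: STRIKE. 10 + next two rolls (1+9) = 20. Cumulative: 51
Frame 5: SPARE (1+9=10). 10 + next roll (6) = 16. Cumulative: 67
Frame 6: SPARE (6+4=10). 10 + next roll (6) = 16. Cumulative: 83
Frame 7: SPARE (6+4=10). 10 + next roll (3) = 13. Cumulative: 96
Frame 8: OPEN (3+2=5). Cumulative: 101
Frame 9: STRIKE. 10 + next two rolls (2+5) = 17. Cumulative: 118
Frame 10: OPEN. Sum of all frame-10 rolls (2+5) = 7. Cumulative: 125

Answer: 17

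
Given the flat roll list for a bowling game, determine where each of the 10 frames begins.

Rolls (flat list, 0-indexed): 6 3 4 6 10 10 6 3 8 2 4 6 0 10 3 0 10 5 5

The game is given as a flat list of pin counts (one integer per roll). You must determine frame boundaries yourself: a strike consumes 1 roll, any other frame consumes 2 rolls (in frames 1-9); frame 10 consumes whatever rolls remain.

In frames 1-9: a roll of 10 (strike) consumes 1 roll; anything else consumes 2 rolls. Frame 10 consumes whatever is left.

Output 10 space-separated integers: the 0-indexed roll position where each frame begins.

Answer: 0 2 4 5 6 8 10 12 14 16

Derivation:
Frame 1 starts at roll index 0: rolls=6,3 (sum=9), consumes 2 rolls
Frame 2 starts at roll index 2: rolls=4,6 (sum=10), consumes 2 rolls
Frame 3 starts at roll index 4: roll=10 (strike), consumes 1 roll
Frame 4 starts at roll index 5: roll=10 (strike), consumes 1 roll
Frame 5 starts at roll index 6: rolls=6,3 (sum=9), consumes 2 rolls
Frame 6 starts at roll index 8: rolls=8,2 (sum=10), consumes 2 rolls
Frame 7 starts at roll index 10: rolls=4,6 (sum=10), consumes 2 rolls
Frame 8 starts at roll index 12: rolls=0,10 (sum=10), consumes 2 rolls
Frame 9 starts at roll index 14: rolls=3,0 (sum=3), consumes 2 rolls
Frame 10 starts at roll index 16: 3 remaining rolls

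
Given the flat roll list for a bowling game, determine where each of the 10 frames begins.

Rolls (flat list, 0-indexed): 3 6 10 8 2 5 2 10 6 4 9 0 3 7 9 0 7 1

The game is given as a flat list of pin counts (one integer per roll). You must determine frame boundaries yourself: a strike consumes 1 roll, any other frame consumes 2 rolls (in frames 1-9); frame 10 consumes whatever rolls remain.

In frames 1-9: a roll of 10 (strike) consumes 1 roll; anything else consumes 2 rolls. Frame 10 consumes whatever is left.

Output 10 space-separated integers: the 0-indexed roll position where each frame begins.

Answer: 0 2 3 5 7 8 10 12 14 16

Derivation:
Frame 1 starts at roll index 0: rolls=3,6 (sum=9), consumes 2 rolls
Frame 2 starts at roll index 2: roll=10 (strike), consumes 1 roll
Frame 3 starts at roll index 3: rolls=8,2 (sum=10), consumes 2 rolls
Frame 4 starts at roll index 5: rolls=5,2 (sum=7), consumes 2 rolls
Frame 5 starts at roll index 7: roll=10 (strike), consumes 1 roll
Frame 6 starts at roll index 8: rolls=6,4 (sum=10), consumes 2 rolls
Frame 7 starts at roll index 10: rolls=9,0 (sum=9), consumes 2 rolls
Frame 8 starts at roll index 12: rolls=3,7 (sum=10), consumes 2 rolls
Frame 9 starts at roll index 14: rolls=9,0 (sum=9), consumes 2 rolls
Frame 10 starts at roll index 16: 2 remaining rolls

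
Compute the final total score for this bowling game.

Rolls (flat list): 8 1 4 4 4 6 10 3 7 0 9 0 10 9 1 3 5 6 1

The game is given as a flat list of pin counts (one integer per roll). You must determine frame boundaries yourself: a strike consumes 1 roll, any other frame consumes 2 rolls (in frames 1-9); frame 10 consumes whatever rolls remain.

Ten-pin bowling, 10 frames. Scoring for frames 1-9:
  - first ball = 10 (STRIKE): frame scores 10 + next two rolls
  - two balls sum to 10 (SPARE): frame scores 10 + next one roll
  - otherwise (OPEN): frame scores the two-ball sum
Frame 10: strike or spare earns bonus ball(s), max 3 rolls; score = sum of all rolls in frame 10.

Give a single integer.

Frame 1: OPEN (8+1=9). Cumulative: 9
Frame 2: OPEN (4+4=8). Cumulative: 17
Frame 3: SPARE (4+6=10). 10 + next roll (10) = 20. Cumulative: 37
Frame 4: STRIKE. 10 + next two rolls (3+7) = 20. Cumulative: 57
Frame 5: SPARE (3+7=10). 10 + next roll (0) = 10. Cumulative: 67
Frame 6: OPEN (0+9=9). Cumulative: 76
Frame 7: SPARE (0+10=10). 10 + next roll (9) = 19. Cumulative: 95
Frame 8: SPARE (9+1=10). 10 + next roll (3) = 13. Cumulative: 108
Frame 9: OPEN (3+5=8). Cumulative: 116
Frame 10: OPEN. Sum of all frame-10 rolls (6+1) = 7. Cumulative: 123

Answer: 123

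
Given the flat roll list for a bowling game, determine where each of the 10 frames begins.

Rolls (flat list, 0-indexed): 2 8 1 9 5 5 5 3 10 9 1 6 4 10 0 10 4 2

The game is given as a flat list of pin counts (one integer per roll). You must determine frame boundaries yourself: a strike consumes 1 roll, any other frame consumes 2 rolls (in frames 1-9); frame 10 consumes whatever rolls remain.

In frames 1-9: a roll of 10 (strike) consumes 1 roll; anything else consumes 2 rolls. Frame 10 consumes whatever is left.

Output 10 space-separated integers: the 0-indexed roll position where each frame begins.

Frame 1 starts at roll index 0: rolls=2,8 (sum=10), consumes 2 rolls
Frame 2 starts at roll index 2: rolls=1,9 (sum=10), consumes 2 rolls
Frame 3 starts at roll index 4: rolls=5,5 (sum=10), consumes 2 rolls
Frame 4 starts at roll index 6: rolls=5,3 (sum=8), consumes 2 rolls
Frame 5 starts at roll index 8: roll=10 (strike), consumes 1 roll
Frame 6 starts at roll index 9: rolls=9,1 (sum=10), consumes 2 rolls
Frame 7 starts at roll index 11: rolls=6,4 (sum=10), consumes 2 rolls
Frame 8 starts at roll index 13: roll=10 (strike), consumes 1 roll
Frame 9 starts at roll index 14: rolls=0,10 (sum=10), consumes 2 rolls
Frame 10 starts at roll index 16: 2 remaining rolls

Answer: 0 2 4 6 8 9 11 13 14 16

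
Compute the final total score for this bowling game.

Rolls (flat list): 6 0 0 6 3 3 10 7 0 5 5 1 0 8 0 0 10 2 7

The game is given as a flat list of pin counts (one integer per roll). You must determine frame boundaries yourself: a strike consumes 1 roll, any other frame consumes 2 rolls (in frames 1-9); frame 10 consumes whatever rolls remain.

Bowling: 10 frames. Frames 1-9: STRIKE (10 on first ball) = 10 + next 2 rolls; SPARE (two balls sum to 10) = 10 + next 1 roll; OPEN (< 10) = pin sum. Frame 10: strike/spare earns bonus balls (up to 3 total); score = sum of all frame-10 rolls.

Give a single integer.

Frame 1: OPEN (6+0=6). Cumulative: 6
Frame 2: OPEN (0+6=6). Cumulative: 12
Frame 3: OPEN (3+3=6). Cumulative: 18
Frame 4: STRIKE. 10 + next two rolls (7+0) = 17. Cumulative: 35
Frame 5: OPEN (7+0=7). Cumulative: 42
Frame 6: SPARE (5+5=10). 10 + next roll (1) = 11. Cumulative: 53
Frame 7: OPEN (1+0=1). Cumulative: 54
Frame 8: OPEN (8+0=8). Cumulative: 62
Frame 9: SPARE (0+10=10). 10 + next roll (2) = 12. Cumulative: 74
Frame 10: OPEN. Sum of all frame-10 rolls (2+7) = 9. Cumulative: 83

Answer: 83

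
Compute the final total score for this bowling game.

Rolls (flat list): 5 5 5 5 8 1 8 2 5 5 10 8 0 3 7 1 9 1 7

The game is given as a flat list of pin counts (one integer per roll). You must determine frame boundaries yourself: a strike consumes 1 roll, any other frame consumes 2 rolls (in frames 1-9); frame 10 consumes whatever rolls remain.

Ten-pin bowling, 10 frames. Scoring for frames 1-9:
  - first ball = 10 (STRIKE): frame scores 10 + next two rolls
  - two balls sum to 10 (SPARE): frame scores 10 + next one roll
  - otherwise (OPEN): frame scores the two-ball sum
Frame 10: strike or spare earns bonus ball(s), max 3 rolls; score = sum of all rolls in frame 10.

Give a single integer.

Frame 1: SPARE (5+5=10). 10 + next roll (5) = 15. Cumulative: 15
Frame 2: SPARE (5+5=10). 10 + next roll (8) = 18. Cumulative: 33
Frame 3: OPEN (8+1=9). Cumulative: 42
Frame 4: SPARE (8+2=10). 10 + next roll (5) = 15. Cumulative: 57
Frame 5: SPARE (5+5=10). 10 + next roll (10) = 20. Cumulative: 77
Frame 6: STRIKE. 10 + next two rolls (8+0) = 18. Cumulative: 95
Frame 7: OPEN (8+0=8). Cumulative: 103
Frame 8: SPARE (3+7=10). 10 + next roll (1) = 11. Cumulative: 114
Frame 9: SPARE (1+9=10). 10 + next roll (1) = 11. Cumulative: 125
Frame 10: OPEN. Sum of all frame-10 rolls (1+7) = 8. Cumulative: 133

Answer: 133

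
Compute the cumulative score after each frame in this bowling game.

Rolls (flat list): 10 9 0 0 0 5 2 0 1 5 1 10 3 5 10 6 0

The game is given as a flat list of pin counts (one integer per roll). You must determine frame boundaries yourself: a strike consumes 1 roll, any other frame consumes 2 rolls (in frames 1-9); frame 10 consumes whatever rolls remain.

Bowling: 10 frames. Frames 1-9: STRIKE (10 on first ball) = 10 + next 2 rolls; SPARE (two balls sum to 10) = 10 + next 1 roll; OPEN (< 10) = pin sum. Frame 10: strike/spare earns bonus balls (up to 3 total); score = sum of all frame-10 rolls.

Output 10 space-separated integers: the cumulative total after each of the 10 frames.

Frame 1: STRIKE. 10 + next two rolls (9+0) = 19. Cumulative: 19
Frame 2: OPEN (9+0=9). Cumulative: 28
Frame 3: OPEN (0+0=0). Cumulative: 28
Frame 4: OPEN (5+2=7). Cumulative: 35
Frame 5: OPEN (0+1=1). Cumulative: 36
Frame 6: OPEN (5+1=6). Cumulative: 42
Frame 7: STRIKE. 10 + next two rolls (3+5) = 18. Cumulative: 60
Frame 8: OPEN (3+5=8). Cumulative: 68
Frame 9: STRIKE. 10 + next two rolls (6+0) = 16. Cumulative: 84
Frame 10: OPEN. Sum of all frame-10 rolls (6+0) = 6. Cumulative: 90

Answer: 19 28 28 35 36 42 60 68 84 90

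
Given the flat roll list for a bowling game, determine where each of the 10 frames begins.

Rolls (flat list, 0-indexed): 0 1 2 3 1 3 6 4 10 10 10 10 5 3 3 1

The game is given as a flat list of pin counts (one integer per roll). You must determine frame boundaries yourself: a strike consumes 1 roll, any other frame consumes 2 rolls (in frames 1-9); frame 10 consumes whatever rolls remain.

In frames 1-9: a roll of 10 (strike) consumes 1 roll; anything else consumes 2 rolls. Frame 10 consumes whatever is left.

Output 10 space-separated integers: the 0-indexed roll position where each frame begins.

Answer: 0 2 4 6 8 9 10 11 12 14

Derivation:
Frame 1 starts at roll index 0: rolls=0,1 (sum=1), consumes 2 rolls
Frame 2 starts at roll index 2: rolls=2,3 (sum=5), consumes 2 rolls
Frame 3 starts at roll index 4: rolls=1,3 (sum=4), consumes 2 rolls
Frame 4 starts at roll index 6: rolls=6,4 (sum=10), consumes 2 rolls
Frame 5 starts at roll index 8: roll=10 (strike), consumes 1 roll
Frame 6 starts at roll index 9: roll=10 (strike), consumes 1 roll
Frame 7 starts at roll index 10: roll=10 (strike), consumes 1 roll
Frame 8 starts at roll index 11: roll=10 (strike), consumes 1 roll
Frame 9 starts at roll index 12: rolls=5,3 (sum=8), consumes 2 rolls
Frame 10 starts at roll index 14: 2 remaining rolls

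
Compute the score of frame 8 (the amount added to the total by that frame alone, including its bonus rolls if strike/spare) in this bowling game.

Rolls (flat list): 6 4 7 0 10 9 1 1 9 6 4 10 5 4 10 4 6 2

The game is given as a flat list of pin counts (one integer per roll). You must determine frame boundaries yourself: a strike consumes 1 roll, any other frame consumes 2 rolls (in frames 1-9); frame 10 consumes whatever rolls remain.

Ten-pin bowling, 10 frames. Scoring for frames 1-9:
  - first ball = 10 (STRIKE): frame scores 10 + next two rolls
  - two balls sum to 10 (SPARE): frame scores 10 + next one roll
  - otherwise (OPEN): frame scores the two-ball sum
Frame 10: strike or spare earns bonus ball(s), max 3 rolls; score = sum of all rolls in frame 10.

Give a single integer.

Answer: 9

Derivation:
Frame 1: SPARE (6+4=10). 10 + next roll (7) = 17. Cumulative: 17
Frame 2: OPEN (7+0=7). Cumulative: 24
Frame 3: STRIKE. 10 + next two rolls (9+1) = 20. Cumulative: 44
Frame 4: SPARE (9+1=10). 10 + next roll (1) = 11. Cumulative: 55
Frame 5: SPARE (1+9=10). 10 + next roll (6) = 16. Cumulative: 71
Frame 6: SPARE (6+4=10). 10 + next roll (10) = 20. Cumulative: 91
Frame 7: STRIKE. 10 + next two rolls (5+4) = 19. Cumulative: 110
Frame 8: OPEN (5+4=9). Cumulative: 119
Frame 9: STRIKE. 10 + next two rolls (4+6) = 20. Cumulative: 139
Frame 10: SPARE. Sum of all frame-10 rolls (4+6+2) = 12. Cumulative: 151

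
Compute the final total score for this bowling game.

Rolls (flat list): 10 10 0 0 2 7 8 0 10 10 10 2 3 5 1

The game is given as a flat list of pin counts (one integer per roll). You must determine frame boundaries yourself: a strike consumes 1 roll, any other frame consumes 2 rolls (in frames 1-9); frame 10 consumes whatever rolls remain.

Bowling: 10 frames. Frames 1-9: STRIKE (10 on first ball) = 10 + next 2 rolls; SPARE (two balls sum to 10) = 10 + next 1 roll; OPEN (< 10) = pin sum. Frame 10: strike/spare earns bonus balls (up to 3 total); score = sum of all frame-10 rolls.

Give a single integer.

Answer: 125

Derivation:
Frame 1: STRIKE. 10 + next two rolls (10+0) = 20. Cumulative: 20
Frame 2: STRIKE. 10 + next two rolls (0+0) = 10. Cumulative: 30
Frame 3: OPEN (0+0=0). Cumulative: 30
Frame 4: OPEN (2+7=9). Cumulative: 39
Frame 5: OPEN (8+0=8). Cumulative: 47
Frame 6: STRIKE. 10 + next two rolls (10+10) = 30. Cumulative: 77
Frame 7: STRIKE. 10 + next two rolls (10+2) = 22. Cumulative: 99
Frame 8: STRIKE. 10 + next two rolls (2+3) = 15. Cumulative: 114
Frame 9: OPEN (2+3=5). Cumulative: 119
Frame 10: OPEN. Sum of all frame-10 rolls (5+1) = 6. Cumulative: 125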